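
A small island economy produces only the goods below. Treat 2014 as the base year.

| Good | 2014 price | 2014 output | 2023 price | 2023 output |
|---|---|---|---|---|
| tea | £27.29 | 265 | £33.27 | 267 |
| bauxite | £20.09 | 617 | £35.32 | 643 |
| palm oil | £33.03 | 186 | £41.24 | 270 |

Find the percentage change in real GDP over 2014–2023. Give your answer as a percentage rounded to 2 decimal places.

Real GDP 2014 = Nominal GDP 2014 = 27.29·265 + 20.09·617 + 33.03·186 = 25770.96.
Real GDP 2023 (at 2014 prices) = 27.29·267 + 20.09·643 + 33.03·270 = 29122.40.
Real growth = 29122.40/25770.96 − 1 = 0.1300.

13.00%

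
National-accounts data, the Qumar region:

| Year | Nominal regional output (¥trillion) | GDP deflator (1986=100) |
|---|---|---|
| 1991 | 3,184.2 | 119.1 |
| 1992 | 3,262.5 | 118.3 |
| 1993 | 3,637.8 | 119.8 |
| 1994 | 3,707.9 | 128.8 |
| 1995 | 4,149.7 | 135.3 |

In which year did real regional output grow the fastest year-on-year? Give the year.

1992: real = 3262.5/1.183 = 2757.82; growth vs 1991 (2673.55) = 3.15%.
1993: real = 3637.8/1.198 = 3036.56; growth vs 1992 (2757.82) = 10.11%.
1994: real = 3707.9/1.288 = 2878.80; growth vs 1993 (3036.56) = -5.20%.
1995: real = 4149.7/1.353 = 3067.04; growth vs 1994 (2878.80) = 6.54%.

1993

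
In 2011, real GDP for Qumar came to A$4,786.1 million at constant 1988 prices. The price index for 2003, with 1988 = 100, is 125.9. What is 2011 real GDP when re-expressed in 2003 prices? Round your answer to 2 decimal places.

Real GDP in 2003 prices = Real GDP in 1988 prices × (P_2003/P_1988) = 4786.1 × 1.259 = 6025.70.

A$6,025.70 million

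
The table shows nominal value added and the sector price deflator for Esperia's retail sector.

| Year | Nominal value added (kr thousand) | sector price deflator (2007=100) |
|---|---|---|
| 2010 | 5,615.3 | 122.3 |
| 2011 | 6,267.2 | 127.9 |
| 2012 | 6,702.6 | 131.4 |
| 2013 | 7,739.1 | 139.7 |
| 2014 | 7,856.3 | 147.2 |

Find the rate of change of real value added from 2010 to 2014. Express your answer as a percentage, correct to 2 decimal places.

16.24%

Real value added 2010 = 5615.3/1.223 = 4591.41.
Real value added 2014 = 7856.3/1.472 = 5337.16.
Change = 5337.16/4591.41 − 1 = 0.1624.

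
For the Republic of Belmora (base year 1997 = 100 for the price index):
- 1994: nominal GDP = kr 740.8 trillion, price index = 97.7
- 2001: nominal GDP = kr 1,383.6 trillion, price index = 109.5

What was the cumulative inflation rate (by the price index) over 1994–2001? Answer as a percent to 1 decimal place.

12.1%

Price-level change = 109.5 / 97.7 − 1 = 0.1208.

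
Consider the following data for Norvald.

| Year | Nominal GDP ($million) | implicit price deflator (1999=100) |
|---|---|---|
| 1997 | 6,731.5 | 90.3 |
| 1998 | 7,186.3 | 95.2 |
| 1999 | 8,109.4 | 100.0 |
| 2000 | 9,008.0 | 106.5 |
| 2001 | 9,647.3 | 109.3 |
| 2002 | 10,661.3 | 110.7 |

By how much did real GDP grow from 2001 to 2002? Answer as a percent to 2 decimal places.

Real GDP 2001 = 9647.3/1.093 = 8826.44.
Real GDP 2002 = 10661.3/1.107 = 9630.80.
Change = 9630.80/8826.44 − 1 = 0.0911.

9.11%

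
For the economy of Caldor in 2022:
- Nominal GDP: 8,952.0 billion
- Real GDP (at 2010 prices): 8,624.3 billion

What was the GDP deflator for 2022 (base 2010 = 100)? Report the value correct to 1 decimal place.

GDP deflator = (Nominal / Real) × 100 = 8952.0 / 8624.3 × 100 = 103.80.

103.8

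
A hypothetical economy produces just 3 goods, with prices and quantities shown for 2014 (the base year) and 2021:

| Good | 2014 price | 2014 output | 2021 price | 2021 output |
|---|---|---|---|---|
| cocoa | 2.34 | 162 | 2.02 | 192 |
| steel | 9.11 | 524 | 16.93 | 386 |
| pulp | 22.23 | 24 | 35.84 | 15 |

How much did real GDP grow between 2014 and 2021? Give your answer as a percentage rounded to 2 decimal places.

Real GDP 2014 = Nominal GDP 2014 = 2.34·162 + 9.11·524 + 22.23·24 = 5686.24.
Real GDP 2021 (at 2014 prices) = 2.34·192 + 9.11·386 + 22.23·15 = 4299.19.
Real growth = 4299.19/5686.24 − 1 = -0.2439.

-24.39%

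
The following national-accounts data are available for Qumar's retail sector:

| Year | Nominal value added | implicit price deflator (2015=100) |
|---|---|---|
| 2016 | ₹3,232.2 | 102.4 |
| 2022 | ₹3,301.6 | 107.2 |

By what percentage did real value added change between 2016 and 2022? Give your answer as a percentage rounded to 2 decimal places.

Deflate each year: 2016 → 3232.2/1.024 = 3156.45; 2022 → 3301.6/1.072 = 3079.85.
So real value added changed by 3079.85/3156.45 − 1 = -0.0243, i.e. -2.43%.

-2.43%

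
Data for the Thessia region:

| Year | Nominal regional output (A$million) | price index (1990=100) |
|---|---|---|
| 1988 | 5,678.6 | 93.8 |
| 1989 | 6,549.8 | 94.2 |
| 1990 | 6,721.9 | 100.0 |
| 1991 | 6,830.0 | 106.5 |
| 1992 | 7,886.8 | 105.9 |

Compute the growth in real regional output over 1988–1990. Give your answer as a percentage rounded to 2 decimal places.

Real regional output 1988 = 5678.6/0.938 = 6053.94.
Real regional output 1990 = 6721.9/1.000 = 6721.90.
Change = 6721.90/6053.94 − 1 = 0.1103.

11.03%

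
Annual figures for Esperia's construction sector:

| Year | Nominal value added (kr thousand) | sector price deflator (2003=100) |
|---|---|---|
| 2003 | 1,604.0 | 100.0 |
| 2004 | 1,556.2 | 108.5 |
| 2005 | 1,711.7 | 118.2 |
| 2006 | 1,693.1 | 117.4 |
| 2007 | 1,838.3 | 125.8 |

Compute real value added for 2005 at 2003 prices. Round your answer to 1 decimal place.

kr 1,448.1 thousand

Real value added 2005 = 1711.7 / 1.182 = 1448.14.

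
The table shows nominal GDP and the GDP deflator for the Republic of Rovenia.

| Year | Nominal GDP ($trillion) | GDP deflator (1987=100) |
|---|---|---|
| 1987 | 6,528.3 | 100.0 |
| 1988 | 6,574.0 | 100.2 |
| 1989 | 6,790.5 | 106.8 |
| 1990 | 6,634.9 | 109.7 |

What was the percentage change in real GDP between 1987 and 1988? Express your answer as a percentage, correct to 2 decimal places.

0.50%

Real GDP 1987 = 6528.3/1.000 = 6528.30.
Real GDP 1988 = 6574.0/1.002 = 6560.88.
Change = 6560.88/6528.30 − 1 = 0.0050.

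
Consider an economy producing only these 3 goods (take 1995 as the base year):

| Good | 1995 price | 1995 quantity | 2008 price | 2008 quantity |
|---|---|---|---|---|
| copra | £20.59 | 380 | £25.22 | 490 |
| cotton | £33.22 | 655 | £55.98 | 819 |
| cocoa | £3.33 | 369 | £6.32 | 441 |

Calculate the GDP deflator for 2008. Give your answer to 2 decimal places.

Nominal GDP 2008 = 25.22·490 + 55.98·819 + 6.32·441 = 60992.54.
Real GDP 2008 (at 1995 prices) = 20.59·490 + 33.22·819 + 3.33·441 = 38764.81.
Deflator = Nominal/Real × 100 = 60992.54/38764.81 × 100 = 157.340.

157.34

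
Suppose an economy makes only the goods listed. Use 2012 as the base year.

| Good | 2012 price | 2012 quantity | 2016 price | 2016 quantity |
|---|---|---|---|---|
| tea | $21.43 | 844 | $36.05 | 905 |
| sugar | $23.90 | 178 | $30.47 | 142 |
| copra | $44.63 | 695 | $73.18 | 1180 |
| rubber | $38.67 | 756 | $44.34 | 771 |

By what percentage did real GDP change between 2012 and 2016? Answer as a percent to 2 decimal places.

Real GDP 2012 = Nominal GDP 2012 = 21.43·844 + 23.90·178 + 44.63·695 + 38.67·756 = 82593.49.
Real GDP 2016 (at 2012 prices) = 21.43·905 + 23.90·142 + 44.63·1180 + 38.67·771 = 105265.92.
Real growth = 105265.92/82593.49 − 1 = 0.2745.

27.45%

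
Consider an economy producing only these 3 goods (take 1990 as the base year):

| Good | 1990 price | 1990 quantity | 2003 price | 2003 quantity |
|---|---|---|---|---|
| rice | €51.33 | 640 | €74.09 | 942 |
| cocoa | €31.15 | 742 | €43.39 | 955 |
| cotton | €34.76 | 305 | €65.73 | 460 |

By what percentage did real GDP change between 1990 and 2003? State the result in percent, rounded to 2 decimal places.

41.35%

Real GDP 1990 = Nominal GDP 1990 = 51.33·640 + 31.15·742 + 34.76·305 = 66566.30.
Real GDP 2003 (at 1990 prices) = 51.33·942 + 31.15·955 + 34.76·460 = 94090.71.
Real growth = 94090.71/66566.30 − 1 = 0.4135.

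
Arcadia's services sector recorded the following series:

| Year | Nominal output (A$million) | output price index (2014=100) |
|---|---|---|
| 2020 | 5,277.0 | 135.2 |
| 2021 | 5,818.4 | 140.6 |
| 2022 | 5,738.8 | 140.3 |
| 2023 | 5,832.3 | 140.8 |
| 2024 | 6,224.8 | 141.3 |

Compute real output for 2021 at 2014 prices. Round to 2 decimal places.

Real output 2021 = 5818.4 / 1.406 = 4138.26.

A$4,138.26 million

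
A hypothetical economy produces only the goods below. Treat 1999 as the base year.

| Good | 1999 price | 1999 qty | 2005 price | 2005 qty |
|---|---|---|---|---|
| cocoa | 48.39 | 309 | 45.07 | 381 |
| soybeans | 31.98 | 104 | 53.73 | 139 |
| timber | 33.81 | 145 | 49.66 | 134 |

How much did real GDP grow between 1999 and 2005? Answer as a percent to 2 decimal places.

Real GDP 1999 = Nominal GDP 1999 = 48.39·309 + 31.98·104 + 33.81·145 = 23180.88.
Real GDP 2005 (at 1999 prices) = 48.39·381 + 31.98·139 + 33.81·134 = 27412.35.
Real growth = 27412.35/23180.88 − 1 = 0.1825.

18.25%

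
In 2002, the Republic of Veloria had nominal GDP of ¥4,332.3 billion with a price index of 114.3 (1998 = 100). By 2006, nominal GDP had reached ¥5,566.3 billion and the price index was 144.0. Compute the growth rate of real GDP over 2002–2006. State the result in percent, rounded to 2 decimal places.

Deflate each year: 2002 → 4332.3/1.143 = 3790.29; 2006 → 5566.3/1.440 = 3865.49.
So real GDP changed by 3865.49/3790.29 − 1 = 0.0198, i.e. 1.98%.

1.98%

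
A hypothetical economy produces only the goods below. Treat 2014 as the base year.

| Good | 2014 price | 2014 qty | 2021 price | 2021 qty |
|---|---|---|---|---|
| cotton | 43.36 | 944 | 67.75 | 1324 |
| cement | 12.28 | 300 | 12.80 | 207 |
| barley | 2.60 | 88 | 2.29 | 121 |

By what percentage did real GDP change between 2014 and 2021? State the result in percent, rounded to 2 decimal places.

34.39%

Real GDP 2014 = Nominal GDP 2014 = 43.36·944 + 12.28·300 + 2.60·88 = 44844.64.
Real GDP 2021 (at 2014 prices) = 43.36·1324 + 12.28·207 + 2.60·121 = 60265.20.
Real growth = 60265.20/44844.64 − 1 = 0.3439.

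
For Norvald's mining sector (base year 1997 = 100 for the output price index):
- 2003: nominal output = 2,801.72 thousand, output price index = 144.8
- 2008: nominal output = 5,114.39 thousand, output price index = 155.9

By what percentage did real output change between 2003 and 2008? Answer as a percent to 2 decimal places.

69.55%

Real output 2003 = 2801.72 / 1.448 = 1934.89.
Real output 2008 = 5114.39 / 1.559 = 3280.56.
Real growth = 3280.56 / 1934.89 − 1 = 0.6955.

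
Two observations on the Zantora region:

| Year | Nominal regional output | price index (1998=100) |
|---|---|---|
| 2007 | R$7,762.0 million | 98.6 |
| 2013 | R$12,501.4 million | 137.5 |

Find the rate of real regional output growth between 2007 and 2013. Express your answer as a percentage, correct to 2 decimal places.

Deflate each year: 2007 → 7762.0/0.986 = 7872.21; 2013 → 12501.4/1.375 = 9091.93.
So real regional output changed by 9091.93/7872.21 − 1 = 0.1549, i.e. 15.49%.

15.49%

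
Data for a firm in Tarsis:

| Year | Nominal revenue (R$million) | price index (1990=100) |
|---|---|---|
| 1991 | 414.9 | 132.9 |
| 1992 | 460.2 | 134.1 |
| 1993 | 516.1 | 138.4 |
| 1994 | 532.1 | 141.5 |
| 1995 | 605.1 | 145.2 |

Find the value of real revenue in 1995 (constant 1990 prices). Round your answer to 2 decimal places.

Real revenue 1995 = 605.1 / 1.452 = 416.74.

R$416.74 million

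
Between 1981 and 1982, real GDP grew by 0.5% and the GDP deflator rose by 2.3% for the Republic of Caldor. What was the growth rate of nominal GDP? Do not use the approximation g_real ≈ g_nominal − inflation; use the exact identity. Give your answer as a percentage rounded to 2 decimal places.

(1 + g_nom) = (1 + g_real)(1 + π) = 1.0050 × 1.0230 = 1.02812.

2.81%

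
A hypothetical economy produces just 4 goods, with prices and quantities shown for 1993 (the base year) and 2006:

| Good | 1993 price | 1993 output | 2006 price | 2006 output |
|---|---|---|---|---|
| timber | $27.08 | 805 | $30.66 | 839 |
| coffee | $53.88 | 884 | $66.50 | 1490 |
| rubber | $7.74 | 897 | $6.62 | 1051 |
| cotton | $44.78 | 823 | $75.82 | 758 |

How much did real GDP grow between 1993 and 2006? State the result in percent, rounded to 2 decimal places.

Real GDP 1993 = Nominal GDP 1993 = 27.08·805 + 53.88·884 + 7.74·897 + 44.78·823 = 113226.04.
Real GDP 2006 (at 1993 prices) = 27.08·839 + 53.88·1490 + 7.74·1051 + 44.78·758 = 145079.30.
Real growth = 145079.30/113226.04 − 1 = 0.2813.

28.13%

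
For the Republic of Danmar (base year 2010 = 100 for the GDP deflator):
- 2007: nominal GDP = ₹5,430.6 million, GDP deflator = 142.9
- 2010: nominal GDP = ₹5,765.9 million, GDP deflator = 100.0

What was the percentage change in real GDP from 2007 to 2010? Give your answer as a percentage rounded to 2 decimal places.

51.72%

Real GDP 2007 = 5430.6 / 1.429 = 3800.28.
Real GDP 2010 = 5765.9 / 1.000 = 5765.90.
Real growth = 5765.90 / 3800.28 − 1 = 0.5172.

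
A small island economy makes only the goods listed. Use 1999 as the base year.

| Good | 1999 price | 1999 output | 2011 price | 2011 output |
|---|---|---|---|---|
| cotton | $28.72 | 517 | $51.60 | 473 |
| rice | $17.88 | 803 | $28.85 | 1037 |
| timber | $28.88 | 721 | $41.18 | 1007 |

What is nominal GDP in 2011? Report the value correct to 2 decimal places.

$95792.51

Nominal GDP 2011 = Σ (p_2011 × q_2011) = 51.60·473 + 28.85·1037 + 41.18·1007 = 95792.51.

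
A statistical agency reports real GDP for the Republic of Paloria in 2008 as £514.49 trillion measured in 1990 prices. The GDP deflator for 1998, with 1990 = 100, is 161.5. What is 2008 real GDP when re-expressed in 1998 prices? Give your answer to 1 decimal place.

£830.9 trillion

Real GDP in 1998 prices = Real GDP in 1990 prices × (P_1998/P_1990) = 514.49 × 1.615 = 830.90.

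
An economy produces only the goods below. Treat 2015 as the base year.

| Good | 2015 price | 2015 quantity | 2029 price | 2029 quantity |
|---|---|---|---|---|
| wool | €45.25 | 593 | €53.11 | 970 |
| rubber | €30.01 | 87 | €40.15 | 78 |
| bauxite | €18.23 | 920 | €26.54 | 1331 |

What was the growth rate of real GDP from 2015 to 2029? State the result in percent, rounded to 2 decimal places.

52.54%

Real GDP 2015 = Nominal GDP 2015 = 45.25·593 + 30.01·87 + 18.23·920 = 46215.72.
Real GDP 2029 (at 2015 prices) = 45.25·970 + 30.01·78 + 18.23·1331 = 70497.41.
Real growth = 70497.41/46215.72 − 1 = 0.5254.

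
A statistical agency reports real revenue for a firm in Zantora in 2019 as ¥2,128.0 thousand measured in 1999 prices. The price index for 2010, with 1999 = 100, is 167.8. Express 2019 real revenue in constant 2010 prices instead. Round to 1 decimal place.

Real revenue in 2010 prices = Real revenue in 1999 prices × (P_2010/P_1999) = 2128.0 × 1.678 = 3570.78.

¥3,570.8 thousand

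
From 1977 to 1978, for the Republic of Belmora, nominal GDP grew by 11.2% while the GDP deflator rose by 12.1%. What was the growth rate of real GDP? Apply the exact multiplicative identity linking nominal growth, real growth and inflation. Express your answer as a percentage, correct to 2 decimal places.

(1 + g_nom) = (1 + g_real)(1 + π), so g_real = 1.1120 / 1.1210 − 1 = -0.00803.

-0.80%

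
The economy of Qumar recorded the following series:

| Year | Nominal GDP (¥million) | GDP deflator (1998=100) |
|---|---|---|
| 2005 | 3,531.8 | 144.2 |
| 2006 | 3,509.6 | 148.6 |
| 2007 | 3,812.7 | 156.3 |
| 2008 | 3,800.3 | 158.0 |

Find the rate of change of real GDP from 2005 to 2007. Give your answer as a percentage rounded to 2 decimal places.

Real GDP 2005 = 3531.8/1.442 = 2449.24.
Real GDP 2007 = 3812.7/1.563 = 2439.35.
Change = 2439.35/2449.24 − 1 = -0.0040.

-0.40%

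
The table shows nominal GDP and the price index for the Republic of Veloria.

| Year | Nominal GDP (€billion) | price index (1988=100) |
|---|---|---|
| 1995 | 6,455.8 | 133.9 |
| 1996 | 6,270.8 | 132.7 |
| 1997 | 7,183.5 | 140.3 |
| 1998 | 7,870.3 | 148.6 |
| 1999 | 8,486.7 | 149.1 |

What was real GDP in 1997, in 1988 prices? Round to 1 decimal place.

€5,120.1 billion

Real GDP 1997 = 7183.5 / 1.403 = 5120.10.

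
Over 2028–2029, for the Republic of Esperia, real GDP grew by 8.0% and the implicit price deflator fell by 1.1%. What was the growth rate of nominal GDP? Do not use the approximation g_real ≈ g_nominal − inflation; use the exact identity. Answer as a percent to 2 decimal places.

6.81%

(1 + g_nom) = (1 + g_real)(1 + π) = 1.0800 × 0.9890 = 1.06812.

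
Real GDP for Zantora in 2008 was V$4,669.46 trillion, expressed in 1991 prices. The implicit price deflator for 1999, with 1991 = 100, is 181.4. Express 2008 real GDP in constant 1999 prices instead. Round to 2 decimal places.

Real GDP in 1999 prices = Real GDP in 1991 prices × (P_1999/P_1991) = 4669.46 × 1.814 = 8470.40.

V$8,470.40 trillion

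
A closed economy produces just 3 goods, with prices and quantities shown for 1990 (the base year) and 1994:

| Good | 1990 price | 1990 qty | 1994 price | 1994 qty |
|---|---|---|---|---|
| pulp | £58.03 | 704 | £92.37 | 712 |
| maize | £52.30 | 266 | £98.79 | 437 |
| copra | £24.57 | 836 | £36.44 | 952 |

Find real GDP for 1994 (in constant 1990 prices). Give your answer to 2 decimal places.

Real GDP 1994 = Σ (p_1990 × q_1994) = 58.03·712 + 52.30·437 + 24.57·952 = 87563.10.

£87563.10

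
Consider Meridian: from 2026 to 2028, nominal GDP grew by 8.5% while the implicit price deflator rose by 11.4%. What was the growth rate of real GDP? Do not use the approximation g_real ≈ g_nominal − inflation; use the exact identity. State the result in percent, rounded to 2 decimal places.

-2.60%

(1 + g_nom) = (1 + g_real)(1 + π), so g_real = 1.0850 / 1.1140 − 1 = -0.02603.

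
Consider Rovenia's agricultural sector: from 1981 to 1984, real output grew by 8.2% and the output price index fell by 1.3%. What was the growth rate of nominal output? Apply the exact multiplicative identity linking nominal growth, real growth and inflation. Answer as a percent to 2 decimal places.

(1 + g_nom) = (1 + g_real)(1 + π) = 1.0820 × 0.9870 = 1.06793.

6.79%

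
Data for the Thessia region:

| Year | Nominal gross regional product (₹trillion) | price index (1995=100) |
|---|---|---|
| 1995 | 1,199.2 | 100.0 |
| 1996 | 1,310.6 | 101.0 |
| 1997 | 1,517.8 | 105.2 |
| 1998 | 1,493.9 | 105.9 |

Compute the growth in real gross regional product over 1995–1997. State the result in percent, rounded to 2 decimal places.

20.31%

Real gross regional product 1995 = 1199.2/1.000 = 1199.20.
Real gross regional product 1997 = 1517.8/1.052 = 1442.78.
Change = 1442.78/1199.20 − 1 = 0.2031.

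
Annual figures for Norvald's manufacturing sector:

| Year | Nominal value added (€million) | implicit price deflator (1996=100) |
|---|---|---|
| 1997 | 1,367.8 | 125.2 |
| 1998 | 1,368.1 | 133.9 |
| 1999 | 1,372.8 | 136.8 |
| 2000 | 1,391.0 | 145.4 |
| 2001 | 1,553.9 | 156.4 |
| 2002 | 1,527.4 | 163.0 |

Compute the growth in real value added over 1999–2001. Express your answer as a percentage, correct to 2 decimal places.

-0.99%

Real value added 1999 = 1372.8/1.368 = 1003.51.
Real value added 2001 = 1553.9/1.564 = 993.54.
Change = 993.54/1003.51 − 1 = -0.0099.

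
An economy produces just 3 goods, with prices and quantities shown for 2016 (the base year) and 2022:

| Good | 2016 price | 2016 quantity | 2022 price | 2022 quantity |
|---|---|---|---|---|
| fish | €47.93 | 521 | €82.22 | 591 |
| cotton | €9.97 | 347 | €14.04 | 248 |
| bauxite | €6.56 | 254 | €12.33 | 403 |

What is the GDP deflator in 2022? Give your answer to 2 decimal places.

170.57

Nominal GDP 2022 = 82.22·591 + 14.04·248 + 12.33·403 = 57042.93.
Real GDP 2022 (at 2016 prices) = 47.93·591 + 9.97·248 + 6.56·403 = 33442.87.
Deflator = Nominal/Real × 100 = 57042.93/33442.87 × 100 = 170.568.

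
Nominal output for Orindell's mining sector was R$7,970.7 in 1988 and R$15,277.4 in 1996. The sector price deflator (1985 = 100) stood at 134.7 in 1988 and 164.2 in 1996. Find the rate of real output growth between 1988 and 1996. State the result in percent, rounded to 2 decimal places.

57.23%

Real output 1988 = 7970.7 / 1.347 = 5917.37.
Real output 1996 = 15277.4 / 1.642 = 9304.14.
Real growth = 9304.14 / 5917.37 − 1 = 0.5723.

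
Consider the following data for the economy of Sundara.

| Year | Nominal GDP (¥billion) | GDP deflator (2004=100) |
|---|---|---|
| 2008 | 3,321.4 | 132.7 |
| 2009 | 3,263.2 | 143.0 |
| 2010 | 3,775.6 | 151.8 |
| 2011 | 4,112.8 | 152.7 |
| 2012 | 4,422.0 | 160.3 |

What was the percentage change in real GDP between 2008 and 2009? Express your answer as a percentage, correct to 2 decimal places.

-8.83%

Real GDP 2008 = 3321.4/1.327 = 2502.94.
Real GDP 2009 = 3263.2/1.430 = 2281.96.
Change = 2281.96/2502.94 − 1 = -0.0883.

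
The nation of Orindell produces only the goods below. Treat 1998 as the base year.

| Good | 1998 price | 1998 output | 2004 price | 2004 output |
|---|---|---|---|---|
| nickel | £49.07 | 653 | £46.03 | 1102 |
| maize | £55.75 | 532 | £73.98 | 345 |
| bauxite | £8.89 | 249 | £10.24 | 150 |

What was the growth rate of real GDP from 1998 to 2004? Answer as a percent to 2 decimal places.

16.78%

Real GDP 1998 = Nominal GDP 1998 = 49.07·653 + 55.75·532 + 8.89·249 = 63915.32.
Real GDP 2004 (at 1998 prices) = 49.07·1102 + 55.75·345 + 8.89·150 = 74642.39.
Real growth = 74642.39/63915.32 − 1 = 0.1678.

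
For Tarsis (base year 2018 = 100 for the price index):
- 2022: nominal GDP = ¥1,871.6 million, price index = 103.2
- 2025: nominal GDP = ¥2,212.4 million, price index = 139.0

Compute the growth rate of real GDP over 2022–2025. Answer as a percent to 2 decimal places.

-12.24%

Deflate each year: 2022 → 1871.6/1.032 = 1813.57; 2025 → 2212.4/1.390 = 1591.65.
So real GDP changed by 1591.65/1813.57 − 1 = -0.1224, i.e. -12.24%.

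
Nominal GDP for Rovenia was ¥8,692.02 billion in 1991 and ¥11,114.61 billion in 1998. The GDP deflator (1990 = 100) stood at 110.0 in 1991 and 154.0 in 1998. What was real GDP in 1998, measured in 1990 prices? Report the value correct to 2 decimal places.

Real GDP = Nominal / (GDP deflator/100) = 11114.61 / 1.540 = 7217.28.

¥7,217.28 billion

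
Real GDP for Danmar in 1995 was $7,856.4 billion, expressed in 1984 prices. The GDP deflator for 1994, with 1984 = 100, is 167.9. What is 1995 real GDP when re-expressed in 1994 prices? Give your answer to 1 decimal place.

$13,190.9 billion

Real GDP in 1994 prices = Real GDP in 1984 prices × (P_1994/P_1984) = 7856.4 × 1.679 = 13190.90.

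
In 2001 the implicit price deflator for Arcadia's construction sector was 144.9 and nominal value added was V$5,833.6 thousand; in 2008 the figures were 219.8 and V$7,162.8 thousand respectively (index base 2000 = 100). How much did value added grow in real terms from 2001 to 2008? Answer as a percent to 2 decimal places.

Deflate each year: 2001 → 5833.6/1.449 = 4025.95; 2008 → 7162.8/2.198 = 3258.78.
So real value added changed by 3258.78/4025.95 − 1 = -0.1906, i.e. -19.06%.

-19.06%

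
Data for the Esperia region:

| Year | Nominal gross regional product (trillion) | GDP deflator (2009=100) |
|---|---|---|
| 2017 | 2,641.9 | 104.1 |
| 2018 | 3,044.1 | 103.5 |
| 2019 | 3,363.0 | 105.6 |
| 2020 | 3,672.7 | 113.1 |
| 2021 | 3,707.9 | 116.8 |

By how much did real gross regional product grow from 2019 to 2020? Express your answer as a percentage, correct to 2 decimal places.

1.97%

Real gross regional product 2019 = 3363.0/1.056 = 3184.66.
Real gross regional product 2020 = 3672.7/1.131 = 3247.30.
Change = 3247.30/3184.66 − 1 = 0.0197.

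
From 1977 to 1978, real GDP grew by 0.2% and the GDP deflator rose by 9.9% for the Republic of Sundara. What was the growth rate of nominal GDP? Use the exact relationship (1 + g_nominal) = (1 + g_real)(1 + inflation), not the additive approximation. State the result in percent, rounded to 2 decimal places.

10.12%

(1 + g_nom) = (1 + g_real)(1 + π) = 1.0020 × 1.0990 = 1.10120.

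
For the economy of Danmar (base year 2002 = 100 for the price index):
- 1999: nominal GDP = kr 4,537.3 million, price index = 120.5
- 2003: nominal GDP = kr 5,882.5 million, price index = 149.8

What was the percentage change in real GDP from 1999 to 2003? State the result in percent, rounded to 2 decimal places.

4.29%

Real GDP 1999 = 4537.3 / 1.205 = 3765.39.
Real GDP 2003 = 5882.5 / 1.498 = 3926.90.
Real growth = 3926.90 / 3765.39 − 1 = 0.0429.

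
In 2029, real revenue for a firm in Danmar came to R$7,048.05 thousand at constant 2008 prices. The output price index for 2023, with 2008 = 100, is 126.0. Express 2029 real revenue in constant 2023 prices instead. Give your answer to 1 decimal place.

Real revenue in 2023 prices = Real revenue in 2008 prices × (P_2023/P_2008) = 7048.05 × 1.260 = 8880.54.

R$8,880.5 thousand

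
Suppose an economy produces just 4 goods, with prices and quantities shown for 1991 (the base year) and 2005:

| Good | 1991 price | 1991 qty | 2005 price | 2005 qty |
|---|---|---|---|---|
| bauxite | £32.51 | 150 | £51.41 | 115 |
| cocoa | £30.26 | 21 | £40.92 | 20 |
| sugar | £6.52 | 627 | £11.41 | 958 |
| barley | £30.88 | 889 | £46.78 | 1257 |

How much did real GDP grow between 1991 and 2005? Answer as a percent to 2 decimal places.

Real GDP 1991 = Nominal GDP 1991 = 32.51·150 + 30.26·21 + 6.52·627 + 30.88·889 = 37052.32.
Real GDP 2005 (at 1991 prices) = 32.51·115 + 30.26·20 + 6.52·958 + 30.88·1257 = 49406.17.
Real growth = 49406.17/37052.32 − 1 = 0.3334.

33.34%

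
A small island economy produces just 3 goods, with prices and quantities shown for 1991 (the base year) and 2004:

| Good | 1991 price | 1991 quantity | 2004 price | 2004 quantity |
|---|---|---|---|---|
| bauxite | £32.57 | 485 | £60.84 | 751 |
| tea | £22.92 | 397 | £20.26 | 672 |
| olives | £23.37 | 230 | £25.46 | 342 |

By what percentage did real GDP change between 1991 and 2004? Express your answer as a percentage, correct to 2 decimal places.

Real GDP 1991 = Nominal GDP 1991 = 32.57·485 + 22.92·397 + 23.37·230 = 30270.79.
Real GDP 2004 (at 1991 prices) = 32.57·751 + 22.92·672 + 23.37·342 = 47854.85.
Real growth = 47854.85/30270.79 − 1 = 0.5809.

58.09%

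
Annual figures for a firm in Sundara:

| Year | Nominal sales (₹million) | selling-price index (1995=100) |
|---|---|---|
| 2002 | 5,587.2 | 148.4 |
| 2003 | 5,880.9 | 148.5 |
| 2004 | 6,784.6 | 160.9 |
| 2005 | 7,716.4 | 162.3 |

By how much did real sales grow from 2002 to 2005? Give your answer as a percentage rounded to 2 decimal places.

26.28%

Real sales 2002 = 5587.2/1.484 = 3764.96.
Real sales 2005 = 7716.4/1.623 = 4754.41.
Change = 4754.41/3764.96 − 1 = 0.2628.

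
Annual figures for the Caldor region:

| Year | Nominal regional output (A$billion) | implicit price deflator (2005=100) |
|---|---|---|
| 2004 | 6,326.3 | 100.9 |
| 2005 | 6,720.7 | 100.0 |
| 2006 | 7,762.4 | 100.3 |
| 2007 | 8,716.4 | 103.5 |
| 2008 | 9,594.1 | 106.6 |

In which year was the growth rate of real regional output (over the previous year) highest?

2005: real = 6720.7/1.000 = 6720.70; growth vs 2004 (6269.87) = 7.19%.
2006: real = 7762.4/1.003 = 7739.18; growth vs 2005 (6720.70) = 15.15%.
2007: real = 8716.4/1.035 = 8421.64; growth vs 2006 (7739.18) = 8.82%.
2008: real = 9594.1/1.066 = 9000.09; growth vs 2007 (8421.64) = 6.87%.

2006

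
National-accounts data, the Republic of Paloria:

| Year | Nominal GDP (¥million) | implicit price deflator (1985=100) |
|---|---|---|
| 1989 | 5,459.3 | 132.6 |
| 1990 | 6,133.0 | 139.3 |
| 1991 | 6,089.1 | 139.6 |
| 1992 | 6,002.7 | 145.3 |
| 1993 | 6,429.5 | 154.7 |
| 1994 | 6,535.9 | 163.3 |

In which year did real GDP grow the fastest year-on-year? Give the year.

1990: real = 6133.0/1.393 = 4402.73; growth vs 1989 (4117.12) = 6.94%.
1991: real = 6089.1/1.396 = 4361.82; growth vs 1990 (4402.73) = -0.93%.
1992: real = 6002.7/1.453 = 4131.25; growth vs 1991 (4361.82) = -5.29%.
1993: real = 6429.5/1.547 = 4156.11; growth vs 1992 (4131.25) = 0.60%.
1994: real = 6535.9/1.633 = 4002.39; growth vs 1993 (4156.11) = -3.70%.

1990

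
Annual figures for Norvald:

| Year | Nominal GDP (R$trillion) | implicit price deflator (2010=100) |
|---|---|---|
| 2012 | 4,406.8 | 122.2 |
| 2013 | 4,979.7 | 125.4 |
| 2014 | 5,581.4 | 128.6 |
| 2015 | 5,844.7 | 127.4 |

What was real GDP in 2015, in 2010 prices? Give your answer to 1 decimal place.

R$4,587.7 trillion

Real GDP 2015 = 5844.7 / 1.274 = 4587.68.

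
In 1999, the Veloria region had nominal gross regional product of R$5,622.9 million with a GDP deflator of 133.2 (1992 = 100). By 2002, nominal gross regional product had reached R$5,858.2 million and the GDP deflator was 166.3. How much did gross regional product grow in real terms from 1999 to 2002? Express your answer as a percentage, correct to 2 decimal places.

Real gross regional product 1999 = 5622.9 / 1.332 = 4221.40.
Real gross regional product 2002 = 5858.2 / 1.663 = 3522.67.
Real growth = 3522.67 / 4221.40 − 1 = -0.1655.

-16.55%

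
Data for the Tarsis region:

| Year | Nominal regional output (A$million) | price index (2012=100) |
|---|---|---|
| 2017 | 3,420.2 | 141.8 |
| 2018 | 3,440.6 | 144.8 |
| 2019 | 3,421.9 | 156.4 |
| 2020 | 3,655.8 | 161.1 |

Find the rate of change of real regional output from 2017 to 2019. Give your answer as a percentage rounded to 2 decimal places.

-9.29%

Real regional output 2017 = 3420.2/1.418 = 2411.99.
Real regional output 2019 = 3421.9/1.564 = 2187.92.
Change = 2187.92/2411.99 − 1 = -0.0929.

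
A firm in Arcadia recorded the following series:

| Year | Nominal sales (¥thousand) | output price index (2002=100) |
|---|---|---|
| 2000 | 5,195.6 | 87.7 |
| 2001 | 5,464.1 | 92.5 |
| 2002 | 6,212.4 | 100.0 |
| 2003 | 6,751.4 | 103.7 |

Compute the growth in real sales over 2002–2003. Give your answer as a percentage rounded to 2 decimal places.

Real sales 2002 = 6212.4/1.000 = 6212.40.
Real sales 2003 = 6751.4/1.037 = 6510.51.
Change = 6510.51/6212.40 − 1 = 0.0480.

4.80%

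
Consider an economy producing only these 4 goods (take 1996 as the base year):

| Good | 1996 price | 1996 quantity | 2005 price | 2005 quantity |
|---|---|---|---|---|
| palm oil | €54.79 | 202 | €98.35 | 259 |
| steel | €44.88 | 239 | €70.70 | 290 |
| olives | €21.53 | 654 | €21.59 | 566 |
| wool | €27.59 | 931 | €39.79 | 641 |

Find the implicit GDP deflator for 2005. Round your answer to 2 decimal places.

Nominal GDP 2005 = 98.35·259 + 70.70·290 + 21.59·566 + 39.79·641 = 83700.98.
Real GDP 2005 (at 1996 prices) = 54.79·259 + 44.88·290 + 21.53·566 + 27.59·641 = 57076.98.
Deflator = Nominal/Real × 100 = 83700.98/57076.98 × 100 = 146.646.

146.65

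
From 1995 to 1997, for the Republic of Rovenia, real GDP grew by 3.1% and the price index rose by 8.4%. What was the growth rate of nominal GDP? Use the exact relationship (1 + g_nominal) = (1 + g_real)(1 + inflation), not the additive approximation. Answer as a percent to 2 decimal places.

(1 + g_nom) = (1 + g_real)(1 + π) = 1.0310 × 1.0840 = 1.11760.

11.76%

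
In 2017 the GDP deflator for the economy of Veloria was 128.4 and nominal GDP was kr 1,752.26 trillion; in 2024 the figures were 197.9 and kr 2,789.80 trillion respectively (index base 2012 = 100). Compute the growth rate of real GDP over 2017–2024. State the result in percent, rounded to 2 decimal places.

Real GDP 2017 = 1752.26 / 1.284 = 1364.69.
Real GDP 2024 = 2789.80 / 1.979 = 1409.70.
Real growth = 1409.70 / 1364.69 − 1 = 0.0330.

3.30%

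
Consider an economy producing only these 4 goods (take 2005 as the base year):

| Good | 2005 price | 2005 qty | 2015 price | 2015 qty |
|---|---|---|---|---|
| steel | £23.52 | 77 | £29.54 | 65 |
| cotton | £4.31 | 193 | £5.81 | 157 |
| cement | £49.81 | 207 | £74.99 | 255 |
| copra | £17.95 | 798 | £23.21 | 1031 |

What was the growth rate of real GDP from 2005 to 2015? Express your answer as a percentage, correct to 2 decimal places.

22.49%

Real GDP 2005 = Nominal GDP 2005 = 23.52·77 + 4.31·193 + 49.81·207 + 17.95·798 = 27277.64.
Real GDP 2015 (at 2005 prices) = 23.52·65 + 4.31·157 + 49.81·255 + 17.95·1031 = 33413.47.
Real growth = 33413.47/27277.64 − 1 = 0.2249.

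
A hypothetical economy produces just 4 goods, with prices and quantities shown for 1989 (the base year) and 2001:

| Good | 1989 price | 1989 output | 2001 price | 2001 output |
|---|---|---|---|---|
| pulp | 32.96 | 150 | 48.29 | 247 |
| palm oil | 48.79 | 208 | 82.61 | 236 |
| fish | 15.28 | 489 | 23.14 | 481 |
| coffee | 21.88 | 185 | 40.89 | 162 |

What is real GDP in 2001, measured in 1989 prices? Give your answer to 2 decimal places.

Real GDP 2001 = Σ (p_1989 × q_2001) = 32.96·247 + 48.79·236 + 15.28·481 + 21.88·162 = 30549.80.

30549.80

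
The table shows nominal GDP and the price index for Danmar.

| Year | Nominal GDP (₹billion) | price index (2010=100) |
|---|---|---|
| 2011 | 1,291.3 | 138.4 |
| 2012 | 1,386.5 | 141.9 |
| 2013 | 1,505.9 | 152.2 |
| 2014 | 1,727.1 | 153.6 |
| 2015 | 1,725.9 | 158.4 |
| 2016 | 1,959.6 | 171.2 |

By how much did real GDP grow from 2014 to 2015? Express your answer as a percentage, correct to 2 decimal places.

Real GDP 2014 = 1727.1/1.536 = 1124.41.
Real GDP 2015 = 1725.9/1.584 = 1089.58.
Change = 1089.58/1124.41 − 1 = -0.0310.

-3.10%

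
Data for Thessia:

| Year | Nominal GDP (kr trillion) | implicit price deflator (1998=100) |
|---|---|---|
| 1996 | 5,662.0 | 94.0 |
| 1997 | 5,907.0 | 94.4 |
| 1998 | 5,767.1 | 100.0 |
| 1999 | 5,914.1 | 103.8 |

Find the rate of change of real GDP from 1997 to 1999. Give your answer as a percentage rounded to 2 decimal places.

Real GDP 1997 = 5907.0/0.944 = 6257.42.
Real GDP 1999 = 5914.1/1.038 = 5697.59.
Change = 5697.59/6257.42 − 1 = -0.0895.

-8.95%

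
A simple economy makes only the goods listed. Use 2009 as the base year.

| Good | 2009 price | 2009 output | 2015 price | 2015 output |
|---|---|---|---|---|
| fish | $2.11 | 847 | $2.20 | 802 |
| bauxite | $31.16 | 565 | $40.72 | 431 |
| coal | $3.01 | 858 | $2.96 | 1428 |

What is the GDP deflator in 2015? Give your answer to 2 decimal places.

Nominal GDP 2015 = 2.20·802 + 40.72·431 + 2.96·1428 = 23541.60.
Real GDP 2015 (at 2009 prices) = 2.11·802 + 31.16·431 + 3.01·1428 = 19420.46.
Deflator = Nominal/Real × 100 = 23541.60/19420.46 × 100 = 121.221.

121.22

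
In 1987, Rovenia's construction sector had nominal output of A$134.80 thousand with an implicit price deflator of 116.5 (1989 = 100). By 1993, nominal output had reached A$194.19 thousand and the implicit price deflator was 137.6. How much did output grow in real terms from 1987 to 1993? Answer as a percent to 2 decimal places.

Deflate each year: 1987 → 134.80/1.165 = 115.71; 1993 → 194.19/1.376 = 141.13.
So real output changed by 141.13/115.71 − 1 = 0.2197, i.e. 21.97%.

21.97%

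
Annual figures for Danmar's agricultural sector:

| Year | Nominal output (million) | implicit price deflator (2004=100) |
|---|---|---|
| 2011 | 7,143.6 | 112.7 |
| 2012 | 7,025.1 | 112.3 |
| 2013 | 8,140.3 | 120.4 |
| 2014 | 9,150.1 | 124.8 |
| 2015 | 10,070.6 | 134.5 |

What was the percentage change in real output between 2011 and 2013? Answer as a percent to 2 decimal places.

Real output 2011 = 7143.6/1.127 = 6338.60.
Real output 2013 = 8140.3/1.204 = 6761.05.
Change = 6761.05/6338.60 − 1 = 0.0666.

6.66%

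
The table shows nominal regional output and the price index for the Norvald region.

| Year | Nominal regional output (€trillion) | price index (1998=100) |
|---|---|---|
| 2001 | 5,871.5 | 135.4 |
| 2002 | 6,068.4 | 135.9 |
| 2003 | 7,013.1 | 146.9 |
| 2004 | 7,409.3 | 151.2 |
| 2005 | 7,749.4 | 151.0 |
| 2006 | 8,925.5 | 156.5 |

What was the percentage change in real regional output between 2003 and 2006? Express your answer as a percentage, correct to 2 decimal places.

19.46%

Real regional output 2003 = 7013.1/1.469 = 4774.06.
Real regional output 2006 = 8925.5/1.565 = 5703.19.
Change = 5703.19/4774.06 − 1 = 0.1946.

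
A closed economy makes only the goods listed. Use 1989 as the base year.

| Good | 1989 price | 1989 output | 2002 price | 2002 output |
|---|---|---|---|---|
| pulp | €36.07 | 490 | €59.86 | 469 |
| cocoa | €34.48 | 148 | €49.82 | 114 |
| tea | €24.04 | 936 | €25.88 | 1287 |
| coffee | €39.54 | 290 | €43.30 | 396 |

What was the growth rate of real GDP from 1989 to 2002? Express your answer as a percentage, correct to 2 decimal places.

18.86%

Real GDP 1989 = Nominal GDP 1989 = 36.07·490 + 34.48·148 + 24.04·936 + 39.54·290 = 56745.38.
Real GDP 2002 (at 1989 prices) = 36.07·469 + 34.48·114 + 24.04·1287 + 39.54·396 = 67444.87.
Real growth = 67444.87/56745.38 − 1 = 0.1886.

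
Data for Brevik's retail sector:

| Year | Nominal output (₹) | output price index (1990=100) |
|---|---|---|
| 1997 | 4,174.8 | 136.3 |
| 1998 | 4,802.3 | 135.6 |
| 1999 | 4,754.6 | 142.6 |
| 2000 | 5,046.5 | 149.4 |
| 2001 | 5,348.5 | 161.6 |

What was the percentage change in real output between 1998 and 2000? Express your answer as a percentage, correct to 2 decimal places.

Real output 1998 = 4802.3/1.356 = 3541.52.
Real output 2000 = 5046.5/1.494 = 3377.84.
Change = 3377.84/3541.52 − 1 = -0.0462.

-4.62%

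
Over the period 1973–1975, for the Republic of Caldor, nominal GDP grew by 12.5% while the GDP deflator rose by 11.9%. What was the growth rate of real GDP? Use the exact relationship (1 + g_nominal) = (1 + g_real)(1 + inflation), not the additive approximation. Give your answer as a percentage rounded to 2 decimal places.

(1 + g_nom) = (1 + g_real)(1 + π), so g_real = 1.1250 / 1.1190 − 1 = 0.00536.

0.54%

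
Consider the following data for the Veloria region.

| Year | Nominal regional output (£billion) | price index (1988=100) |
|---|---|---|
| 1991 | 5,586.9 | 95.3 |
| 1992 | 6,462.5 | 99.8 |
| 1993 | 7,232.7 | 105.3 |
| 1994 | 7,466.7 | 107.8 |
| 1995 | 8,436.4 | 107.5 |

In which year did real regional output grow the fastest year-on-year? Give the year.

1995

1992: real = 6462.5/0.998 = 6475.45; growth vs 1991 (5862.43) = 10.46%.
1993: real = 7232.7/1.053 = 6868.66; growth vs 1992 (6475.45) = 6.07%.
1994: real = 7466.7/1.078 = 6926.44; growth vs 1993 (6868.66) = 0.84%.
1995: real = 8436.4/1.075 = 7847.81; growth vs 1994 (6926.44) = 13.30%.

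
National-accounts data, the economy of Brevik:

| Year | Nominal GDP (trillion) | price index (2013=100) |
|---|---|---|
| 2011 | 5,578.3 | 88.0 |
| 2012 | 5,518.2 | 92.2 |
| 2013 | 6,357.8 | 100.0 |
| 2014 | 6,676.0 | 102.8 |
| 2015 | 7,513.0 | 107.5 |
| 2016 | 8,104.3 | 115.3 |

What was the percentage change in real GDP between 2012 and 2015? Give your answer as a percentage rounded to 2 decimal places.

Real GDP 2012 = 5518.2/0.922 = 5985.03.
Real GDP 2015 = 7513.0/1.075 = 6988.84.
Change = 6988.84/5985.03 − 1 = 0.1677.

16.77%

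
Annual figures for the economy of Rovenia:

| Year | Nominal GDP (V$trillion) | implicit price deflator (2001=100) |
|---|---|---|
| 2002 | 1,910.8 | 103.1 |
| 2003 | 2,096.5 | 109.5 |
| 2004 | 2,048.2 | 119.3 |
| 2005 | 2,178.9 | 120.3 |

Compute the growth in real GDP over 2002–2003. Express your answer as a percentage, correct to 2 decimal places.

Real GDP 2002 = 1910.8/1.031 = 1853.35.
Real GDP 2003 = 2096.5/1.095 = 1914.61.
Change = 1914.61/1853.35 − 1 = 0.0331.

3.31%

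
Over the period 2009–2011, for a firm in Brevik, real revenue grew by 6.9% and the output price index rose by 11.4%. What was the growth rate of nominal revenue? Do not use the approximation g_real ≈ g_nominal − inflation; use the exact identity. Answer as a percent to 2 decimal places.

19.09%

(1 + g_nom) = (1 + g_real)(1 + π) = 1.0690 × 1.1140 = 1.19087.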